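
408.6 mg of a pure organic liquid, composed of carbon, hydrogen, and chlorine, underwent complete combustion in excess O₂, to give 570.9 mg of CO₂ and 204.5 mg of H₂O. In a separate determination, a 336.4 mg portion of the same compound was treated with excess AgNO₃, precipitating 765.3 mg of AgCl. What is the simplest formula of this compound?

mol C = 0.5709 g CO₂ ÷ 44.009 g/mol = 0.012972 mol
mol H = 2 × 0.2045 g H₂O ÷ 18.015 g/mol = 0.022703 mol
From the AgCl data: mol Cl per gram of compound = (0.7653 ÷ 143.318) ÷ 0.3364 = 0.015874 mol/g, so in the 0.4086 g combustion sample mol Cl = 0.0064859 mol
Divide by the smallest (0.0064859 mol): C 2.000, H 3.500, Cl 1.000
Multiplying each by 2 gives whole numbers: C 4.00, H 7.00, Cl 2.00

C4H7Cl2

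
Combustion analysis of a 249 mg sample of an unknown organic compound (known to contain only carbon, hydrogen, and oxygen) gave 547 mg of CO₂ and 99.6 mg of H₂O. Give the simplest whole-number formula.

mol C = 0.547 g CO₂ ÷ 44.009 g/mol = 0.01243 mol
mol H = 2 × 0.0996 g H₂O ÷ 18.015 g/mol = 0.01106 mol
mass O = 0.249 − (0.1493 + 0.01115) = 0.08857 g → mol O = 0.08857 ÷ 15.999 = 0.005536 mol
Divide by the smallest (0.005536 mol): C 2.245, H 1.997, O 1.000
Multiplying each by 4 gives whole numbers: C 8.98, H 7.99, O 4.00

C9H8O4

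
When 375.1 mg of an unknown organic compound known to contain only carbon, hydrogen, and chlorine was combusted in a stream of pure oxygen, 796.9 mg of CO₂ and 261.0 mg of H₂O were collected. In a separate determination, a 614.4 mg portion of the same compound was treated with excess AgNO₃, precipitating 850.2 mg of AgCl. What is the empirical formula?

mol C = 0.7969 g CO₂ ÷ 44.009 g/mol = 0.018108 mol
mol H = 2 × 0.2610 g H₂O ÷ 18.015 g/mol = 0.028976 mol
From the AgCl data: mol Cl per gram of compound = (0.8502 ÷ 143.318) ÷ 0.6144 = 0.0096554 mol/g, so in the 0.3751 g combustion sample mol Cl = 0.0036217 mol
Divide by the smallest (0.0036217 mol): C 5.000, H 8.001, Cl 1.000

C5H8Cl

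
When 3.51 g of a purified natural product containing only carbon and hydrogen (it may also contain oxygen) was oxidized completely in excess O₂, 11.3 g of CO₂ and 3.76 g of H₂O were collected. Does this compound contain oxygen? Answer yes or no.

mol C = 11.3 g CO₂ ÷ 44.009 g/mol = 0.2568 mol
mol H = 2 × 3.76 g H₂O ÷ 18.015 g/mol = 0.4174 mol
C and H together account for 3.505 g — essentially the entire 3.51 g sample — so the compound contains no oxygen.

no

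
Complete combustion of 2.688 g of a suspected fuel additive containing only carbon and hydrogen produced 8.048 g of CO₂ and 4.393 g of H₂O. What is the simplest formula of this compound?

C3H8

mol C = 8.048 g CO₂ ÷ 44.009 g/mol = 0.18287 mol
mol H = 2 × 4.393 g H₂O ÷ 18.015 g/mol = 0.48770 mol
Divide by the smallest (0.18287 mol): C 1.000, H 2.667
Multiplying each by 3 gives whole numbers: C 3.00, H 8.00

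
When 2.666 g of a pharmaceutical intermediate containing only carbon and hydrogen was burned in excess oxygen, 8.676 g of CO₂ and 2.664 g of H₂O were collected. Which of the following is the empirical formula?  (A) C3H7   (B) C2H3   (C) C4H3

mol C = 8.676 g CO₂ ÷ 44.009 g/mol = 0.19714 mol
mol H = 2 × 2.664 g H₂O ÷ 18.015 g/mol = 0.29575 mol
Divide by the smallest (0.19714 mol): C 1.000, H 1.500
Multiplying each by 2 gives whole numbers: C 2.00, H 3.00

(B) C2H3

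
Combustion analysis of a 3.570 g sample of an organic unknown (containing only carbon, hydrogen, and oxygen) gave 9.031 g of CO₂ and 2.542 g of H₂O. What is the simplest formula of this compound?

mol C = 9.031 g CO₂ ÷ 44.009 g/mol = 0.20521 mol
mol H = 2 × 2.542 g H₂O ÷ 18.015 g/mol = 0.28221 mol
mass O = 3.570 − (2.4648 + 0.28447) = 0.82078 g → mol O = 0.82078 ÷ 15.999 = 0.051302 mol
Divide by the smallest (0.051302 mol): C 4.000, H 5.501, O 1.000
Multiplying each by 2 gives whole numbers: C 8.00, H 11.00, O 2.00

C8H11O2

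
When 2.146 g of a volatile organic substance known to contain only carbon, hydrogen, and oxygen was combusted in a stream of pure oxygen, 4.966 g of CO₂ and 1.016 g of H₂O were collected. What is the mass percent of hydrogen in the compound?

5.30%

mol C = 4.966 g CO₂ ÷ 44.009 g/mol = 0.11284 mol
mol H = 2 × 1.016 g H₂O ÷ 18.015 g/mol = 0.11279 mol
mass O = 2.146 − (1.3553 + 0.11370) = 0.67697 g → mol O = 0.67697 ÷ 15.999 = 0.042314 mol
mass % H = 0.11370 g ÷ 2.146 g × 100%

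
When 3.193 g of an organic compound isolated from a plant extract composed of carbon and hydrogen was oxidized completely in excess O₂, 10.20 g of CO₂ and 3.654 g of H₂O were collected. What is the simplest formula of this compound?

mol C = 10.20 g CO₂ ÷ 44.009 g/mol = 0.23177 mol
mol H = 2 × 3.654 g H₂O ÷ 18.015 g/mol = 0.40566 mol
Divide by the smallest (0.23177 mol): C 1.000, H 1.750
Multiplying each by 4 gives whole numbers: C 4.00, H 7.00

C4H7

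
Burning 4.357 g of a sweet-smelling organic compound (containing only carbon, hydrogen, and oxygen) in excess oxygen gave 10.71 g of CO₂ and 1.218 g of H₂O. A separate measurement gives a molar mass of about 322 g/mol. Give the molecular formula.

C18H10O6

mol C = 10.71 g CO₂ ÷ 44.009 g/mol = 0.24336 mol
mol H = 2 × 1.218 g H₂O ÷ 18.015 g/mol = 0.13522 mol
mass O = 4.357 − (2.9230 + 0.13630) = 1.2977 g → mol O = 1.2977 ÷ 15.999 = 0.081112 mol
Divide by the smallest (0.081112 mol): C 3.000, H 1.667, O 1.000
Multiplying each by 3 gives whole numbers: C 9.00, H 5.00, O 3.00
Empirical formula: C9H5O3
Empirical-formula mass = 161.14 g/mol; 322 ÷ 161.14 ≈ 2, so the molecular formula is C18H10O6.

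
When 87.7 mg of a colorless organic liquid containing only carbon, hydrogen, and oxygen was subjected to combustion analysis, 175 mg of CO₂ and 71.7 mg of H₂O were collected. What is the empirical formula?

mol C = 0.175 g CO₂ ÷ 44.009 g/mol = 0.003976 mol
mol H = 2 × 0.0717 g H₂O ÷ 18.015 g/mol = 0.007960 mol
mass O = 0.0877 − (0.04776 + 0.008024) = 0.03192 g → mol O = 0.03192 ÷ 15.999 = 0.001995 mol
Divide by the smallest (0.001995 mol): C 1.993, H 3.990, O 1.000

C2H4O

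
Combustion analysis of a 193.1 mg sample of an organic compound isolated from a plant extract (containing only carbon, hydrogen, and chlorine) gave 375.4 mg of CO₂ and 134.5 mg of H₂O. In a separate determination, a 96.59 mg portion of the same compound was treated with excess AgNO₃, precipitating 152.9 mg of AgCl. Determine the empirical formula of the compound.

C4H7Cl

mol C = 0.3754 g CO₂ ÷ 44.009 g/mol = 0.0085301 mol
mol H = 2 × 0.1345 g H₂O ÷ 18.015 g/mol = 0.014932 mol
From the AgCl data: mol Cl per gram of compound = (0.1529 ÷ 143.318) ÷ 0.09659 = 0.011045 mol/g, so in the 0.1931 g combustion sample mol Cl = 0.0021328 mol
Divide by the smallest (0.0021328 mol): C 3.999, H 7.001, Cl 1.000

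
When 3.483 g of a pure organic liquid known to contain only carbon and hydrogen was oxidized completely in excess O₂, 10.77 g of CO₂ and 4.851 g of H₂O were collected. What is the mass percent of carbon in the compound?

mol C = 10.77 g CO₂ ÷ 44.009 g/mol = 0.24472 mol
mol H = 2 × 4.851 g H₂O ÷ 18.015 g/mol = 0.53855 mol
mass % C = 2.9394 g ÷ 3.483 g × 100%

84.39%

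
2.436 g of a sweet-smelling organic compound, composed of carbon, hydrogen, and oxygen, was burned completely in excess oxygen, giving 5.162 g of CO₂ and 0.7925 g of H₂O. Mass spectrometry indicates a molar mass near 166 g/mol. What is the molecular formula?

mol C = 5.162 g CO₂ ÷ 44.009 g/mol = 0.11729 mol
mol H = 2 × 0.7925 g H₂O ÷ 18.015 g/mol = 0.087982 mol
mass O = 2.436 − (1.4088 + 0.088686) = 0.93849 g → mol O = 0.93849 ÷ 15.999 = 0.058660 mol
Divide by the smallest (0.058660 mol): C 2.000, H 1.500, O 1.000
Multiplying each by 2 gives whole numbers: C 4.00, H 3.00, O 2.00
Empirical formula: C4H3O2
Empirical-formula mass = 83.07 g/mol; 166 ÷ 83.07 ≈ 2, so the molecular formula is C8H6O4.

C8H6O4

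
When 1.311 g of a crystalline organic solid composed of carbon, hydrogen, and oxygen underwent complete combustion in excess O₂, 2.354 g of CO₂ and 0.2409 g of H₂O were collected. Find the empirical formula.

C4H2O3

mol C = 2.354 g CO₂ ÷ 44.009 g/mol = 0.053489 mol
mol H = 2 × 0.2409 g H₂O ÷ 18.015 g/mol = 0.026744 mol
mass O = 1.311 − (0.64246 + 0.026958) = 0.64158 g → mol O = 0.64158 ÷ 15.999 = 0.040102 mol
Divide by the smallest (0.026744 mol): C 2.000, H 1.000, O 1.499
Multiplying each by 2 gives whole numbers: C 4.00, H 2.00, O 3.00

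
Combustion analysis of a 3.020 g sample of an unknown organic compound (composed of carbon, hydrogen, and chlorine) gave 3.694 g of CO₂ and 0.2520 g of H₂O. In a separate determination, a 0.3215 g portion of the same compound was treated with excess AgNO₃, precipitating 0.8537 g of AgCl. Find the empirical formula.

C3HCl2

mol C = 3.694 g CO₂ ÷ 44.009 g/mol = 0.083937 mol
mol H = 2 × 0.2520 g H₂O ÷ 18.015 g/mol = 0.027977 mol
From the AgCl data: mol Cl per gram of compound = (0.8537 ÷ 143.318) ÷ 0.3215 = 0.018528 mol/g, so in the 3.020 g combustion sample mol Cl = 0.055954 mol
Divide by the smallest (0.027977 mol): C 3.000, H 1.000, Cl 2.000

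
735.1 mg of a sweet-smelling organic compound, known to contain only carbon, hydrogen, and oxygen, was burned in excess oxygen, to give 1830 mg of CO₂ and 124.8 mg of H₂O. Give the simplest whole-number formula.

mol C = 1.830 g CO₂ ÷ 44.009 g/mol = 0.041582 mol
mol H = 2 × 0.1248 g H₂O ÷ 18.015 g/mol = 0.013855 mol
mass O = 0.7351 − (0.49945 + 0.013966) = 0.22169 g → mol O = 0.22169 ÷ 15.999 = 0.013856 mol
Divide by the smallest (0.013855 mol): C 3.001, H 1.000, O 1.000

C3HO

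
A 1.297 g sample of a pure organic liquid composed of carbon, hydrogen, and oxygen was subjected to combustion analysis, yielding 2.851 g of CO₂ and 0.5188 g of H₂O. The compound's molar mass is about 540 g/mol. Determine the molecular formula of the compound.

mol C = 2.851 g CO₂ ÷ 44.009 g/mol = 0.064782 mol
mol H = 2 × 0.5188 g H₂O ÷ 18.015 g/mol = 0.057596 mol
mass O = 1.297 − (0.77810 + 0.058057) = 0.46084 g → mol O = 0.46084 ÷ 15.999 = 0.028805 mol
Divide by the smallest (0.028805 mol): C 2.249, H 2.000, O 1.000
Multiplying each by 4 gives whole numbers: C 9.00, H 8.00, O 4.00
Empirical formula: C9H8O4
Empirical-formula mass = 180.16 g/mol; 540 ÷ 180.16 ≈ 3, so the molecular formula is C27H24O12.

C27H24O12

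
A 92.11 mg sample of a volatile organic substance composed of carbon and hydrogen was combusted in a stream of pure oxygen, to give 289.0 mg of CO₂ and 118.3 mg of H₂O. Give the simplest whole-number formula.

mol C = 0.2890 g CO₂ ÷ 44.009 g/mol = 0.0065668 mol
mol H = 2 × 0.1183 g H₂O ÷ 18.015 g/mol = 0.013133 mol
Divide by the smallest (0.0065668 mol): C 1.000, H 2.000

CH2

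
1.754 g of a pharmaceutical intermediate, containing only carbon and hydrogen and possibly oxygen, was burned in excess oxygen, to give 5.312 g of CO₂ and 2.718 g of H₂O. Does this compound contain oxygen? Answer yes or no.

mol C = 5.312 g CO₂ ÷ 44.009 g/mol = 0.12070 mol
mol H = 2 × 2.718 g H₂O ÷ 18.015 g/mol = 0.30175 mol
C and H together account for 1.7539 g — essentially the entire 1.754 g sample — so the compound contains no oxygen.

no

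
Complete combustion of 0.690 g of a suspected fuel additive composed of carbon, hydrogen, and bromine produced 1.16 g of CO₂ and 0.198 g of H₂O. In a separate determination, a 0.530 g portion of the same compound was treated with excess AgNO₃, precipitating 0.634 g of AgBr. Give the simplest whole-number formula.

C6H5Br

mol C = 1.16 g CO₂ ÷ 44.009 g/mol = 0.02636 mol
mol H = 2 × 0.198 g H₂O ÷ 18.015 g/mol = 0.02198 mol
From the AgBr data: mol Br per gram of compound = (0.634 ÷ 187.772) ÷ 0.530 = 0.006371 mol/g, so in the 0.690 g combustion sample mol Br = 0.004396 mol
Divide by the smallest (0.004396 mol): C 5.996, H 5.001, Br 1.000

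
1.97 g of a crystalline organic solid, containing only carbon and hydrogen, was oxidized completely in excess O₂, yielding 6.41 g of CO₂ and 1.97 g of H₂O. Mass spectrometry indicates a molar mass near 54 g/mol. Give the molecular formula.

C4H6

mol C = 6.41 g CO₂ ÷ 44.009 g/mol = 0.1457 mol
mol H = 2 × 1.97 g H₂O ÷ 18.015 g/mol = 0.2187 mol
Divide by the smallest (0.1457 mol): C 1.000, H 1.502
Multiplying each by 2 gives whole numbers: C 2.00, H 3.00
Empirical formula: C2H3
Empirical-formula mass = 27.05 g/mol; 54 ÷ 27.05 ≈ 2, so the molecular formula is C4H6.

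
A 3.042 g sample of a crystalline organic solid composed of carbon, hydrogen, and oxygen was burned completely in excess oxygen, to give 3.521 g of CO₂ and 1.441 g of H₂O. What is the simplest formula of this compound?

C2H4O3

mol C = 3.521 g CO₂ ÷ 44.009 g/mol = 0.080006 mol
mol H = 2 × 1.441 g H₂O ÷ 18.015 g/mol = 0.15998 mol
mass O = 3.042 − (0.96096 + 0.16126) = 1.9198 g → mol O = 1.9198 ÷ 15.999 = 0.11999 mol
Divide by the smallest (0.080006 mol): C 1.000, H 2.000, O 1.500
Multiplying each by 2 gives whole numbers: C 2.00, H 4.00, O 3.00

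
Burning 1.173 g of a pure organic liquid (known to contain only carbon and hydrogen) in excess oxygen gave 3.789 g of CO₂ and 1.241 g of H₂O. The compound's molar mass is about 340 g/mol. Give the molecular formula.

C25H40

mol C = 3.789 g CO₂ ÷ 44.009 g/mol = 0.086096 mol
mol H = 2 × 1.241 g H₂O ÷ 18.015 g/mol = 0.13777 mol
Divide by the smallest (0.086096 mol): C 1.000, H 1.600
Multiplying each by 5 gives whole numbers: C 5.00, H 8.00
Empirical formula: C5H8
Empirical-formula mass = 68.12 g/mol; 340 ÷ 68.12 ≈ 5, so the molecular formula is C25H40.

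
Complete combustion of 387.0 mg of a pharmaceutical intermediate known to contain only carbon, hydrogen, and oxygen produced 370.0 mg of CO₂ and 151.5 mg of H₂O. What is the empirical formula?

mol C = 0.3700 g CO₂ ÷ 44.009 g/mol = 0.0084074 mol
mol H = 2 × 0.1515 g H₂O ÷ 18.015 g/mol = 0.016819 mol
mass O = 0.3870 − (0.10098 + 0.016954) = 0.26907 g → mol O = 0.26907 ÷ 15.999 = 0.016818 mol
Divide by the smallest (0.0084074 mol): C 1.000, H 2.001, O 2.000

CH2O2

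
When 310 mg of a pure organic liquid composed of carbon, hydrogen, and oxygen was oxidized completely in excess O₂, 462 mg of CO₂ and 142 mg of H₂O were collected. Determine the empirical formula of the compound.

mol C = 0.462 g CO₂ ÷ 44.009 g/mol = 0.01050 mol
mol H = 2 × 0.142 g H₂O ÷ 18.015 g/mol = 0.01576 mol
mass O = 0.310 − (0.1261 + 0.01589) = 0.1680 g → mol O = 0.1680 ÷ 15.999 = 0.01050 mol
Divide by the smallest (0.01050 mol): C 1.000, H 1.502, O 1.000
Multiplying each by 2 gives whole numbers: C 2.00, H 3.00, O 2.00

C2H3O2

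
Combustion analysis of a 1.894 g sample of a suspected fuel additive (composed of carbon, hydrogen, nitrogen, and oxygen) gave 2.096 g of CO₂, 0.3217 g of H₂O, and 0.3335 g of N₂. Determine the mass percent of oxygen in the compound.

mol C = 2.096 g CO₂ ÷ 44.009 g/mol = 0.047627 mol
mol H = 2 × 0.3217 g H₂O ÷ 18.015 g/mol = 0.035715 mol
mol N = 2 × 0.3335 g N₂ ÷ 28.014 g/mol = 0.023810 mol
mass O = 1.894 − (0.57204 + 0.036000 + 0.33350) = 0.95246 g → mol O = 0.95246 ÷ 15.999 = 0.059532 mol
mass % O = 0.95246 g ÷ 1.894 g × 100%

50.29%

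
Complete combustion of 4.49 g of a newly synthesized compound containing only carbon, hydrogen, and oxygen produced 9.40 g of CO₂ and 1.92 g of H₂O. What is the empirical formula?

mol C = 9.40 g CO₂ ÷ 44.009 g/mol = 0.2136 mol
mol H = 2 × 1.92 g H₂O ÷ 18.015 g/mol = 0.2132 mol
mass O = 4.49 − (2.565 + 0.2149) = 1.710 g → mol O = 1.710 ÷ 15.999 = 0.1069 mol
Divide by the smallest (0.1069 mol): C 1.999, H 1.995, O 1.000

C2H2O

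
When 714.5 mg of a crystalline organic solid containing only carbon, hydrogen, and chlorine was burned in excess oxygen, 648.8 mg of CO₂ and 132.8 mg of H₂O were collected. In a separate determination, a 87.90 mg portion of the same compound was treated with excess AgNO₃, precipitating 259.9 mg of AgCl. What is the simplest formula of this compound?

CHCl

mol C = 0.6488 g CO₂ ÷ 44.009 g/mol = 0.014742 mol
mol H = 2 × 0.1328 g H₂O ÷ 18.015 g/mol = 0.014743 mol
From the AgCl data: mol Cl per gram of compound = (0.2599 ÷ 143.318) ÷ 0.08790 = 0.020631 mol/g, so in the 0.7145 g combustion sample mol Cl = 0.014741 mol
Divide by the smallest (0.014741 mol): C 1.000, H 1.000, Cl 1.000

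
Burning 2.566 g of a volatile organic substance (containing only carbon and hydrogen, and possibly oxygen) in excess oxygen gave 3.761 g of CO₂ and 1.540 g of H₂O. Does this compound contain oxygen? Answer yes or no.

mol C = 3.761 g CO₂ ÷ 44.009 g/mol = 0.085460 mol
mol H = 2 × 1.540 g H₂O ÷ 18.015 g/mol = 0.17097 mol
C and H account for only 1.1988 g of the 2.566 g sample; the remaining 1.3672 g must be oxygen.

yes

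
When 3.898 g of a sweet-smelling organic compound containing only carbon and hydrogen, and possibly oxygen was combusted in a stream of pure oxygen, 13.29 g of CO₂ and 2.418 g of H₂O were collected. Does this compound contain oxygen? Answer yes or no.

mol C = 13.29 g CO₂ ÷ 44.009 g/mol = 0.30198 mol
mol H = 2 × 2.418 g H₂O ÷ 18.015 g/mol = 0.26844 mol
C and H together account for 3.8977 g — essentially the entire 3.898 g sample — so the compound contains no oxygen.

no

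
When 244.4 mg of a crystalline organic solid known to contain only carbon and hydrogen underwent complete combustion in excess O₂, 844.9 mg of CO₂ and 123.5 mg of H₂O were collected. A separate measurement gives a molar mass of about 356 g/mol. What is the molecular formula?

C28H20

mol C = 0.8449 g CO₂ ÷ 44.009 g/mol = 0.019198 mol
mol H = 2 × 0.1235 g H₂O ÷ 18.015 g/mol = 0.013711 mol
Divide by the smallest (0.013711 mol): C 1.400, H 1.000
Multiplying each by 5 gives whole numbers: C 7.00, H 5.00
Empirical formula: C7H5
Empirical-formula mass = 89.12 g/mol; 356 ÷ 89.12 ≈ 4, so the molecular formula is C28H20.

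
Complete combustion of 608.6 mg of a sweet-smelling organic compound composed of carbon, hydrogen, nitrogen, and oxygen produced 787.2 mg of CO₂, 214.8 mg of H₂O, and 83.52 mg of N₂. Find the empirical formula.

C3H4NO3

mol C = 0.7872 g CO₂ ÷ 44.009 g/mol = 0.017887 mol
mol H = 2 × 0.2148 g H₂O ÷ 18.015 g/mol = 0.023847 mol
mol N = 2 × 0.08352 g N₂ ÷ 28.014 g/mol = 0.0059627 mol
mass O = 0.6086 − (0.21484 + 0.024038 + 0.083520) = 0.28620 g → mol O = 0.28620 ÷ 15.999 = 0.017889 mol
Divide by the smallest (0.0059627 mol): C 3.000, H 3.999, N 1.000, O 3.000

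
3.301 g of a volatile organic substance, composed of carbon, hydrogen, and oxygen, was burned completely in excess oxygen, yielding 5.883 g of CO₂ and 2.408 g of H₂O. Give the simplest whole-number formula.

C3H6O2

mol C = 5.883 g CO₂ ÷ 44.009 g/mol = 0.13368 mol
mol H = 2 × 2.408 g H₂O ÷ 18.015 g/mol = 0.26733 mol
mass O = 3.301 − (1.6056 + 0.26947) = 1.4259 g → mol O = 1.4259 ÷ 15.999 = 0.089126 mol
Divide by the smallest (0.089126 mol): C 1.500, H 2.999, O 1.000
Multiplying each by 2 gives whole numbers: C 3.00, H 6.00, O 2.00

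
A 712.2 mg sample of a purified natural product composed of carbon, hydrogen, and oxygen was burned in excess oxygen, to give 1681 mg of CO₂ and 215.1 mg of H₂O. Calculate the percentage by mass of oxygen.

mol C = 1.681 g CO₂ ÷ 44.009 g/mol = 0.038197 mol
mol H = 2 × 0.2151 g H₂O ÷ 18.015 g/mol = 0.023880 mol
mass O = 0.7122 − (0.45878 + 0.024071) = 0.22935 g → mol O = 0.22935 ÷ 15.999 = 0.014335 mol
mass % O = 0.22935 g ÷ 0.7122 g × 100%

32.20%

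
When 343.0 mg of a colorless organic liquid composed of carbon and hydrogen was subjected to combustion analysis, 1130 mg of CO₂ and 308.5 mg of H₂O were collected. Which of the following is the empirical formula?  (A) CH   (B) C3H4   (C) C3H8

(B) C3H4

mol C = 1.130 g CO₂ ÷ 44.009 g/mol = 0.025677 mol
mol H = 2 × 0.3085 g H₂O ÷ 18.015 g/mol = 0.034249 mol
Divide by the smallest (0.025677 mol): C 1.000, H 1.334
Multiplying each by 3 gives whole numbers: C 3.00, H 4.00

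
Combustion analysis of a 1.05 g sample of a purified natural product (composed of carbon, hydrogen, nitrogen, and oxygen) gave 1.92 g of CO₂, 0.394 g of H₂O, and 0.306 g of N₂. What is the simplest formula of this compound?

C4H4N2O

mol C = 1.92 g CO₂ ÷ 44.009 g/mol = 0.04363 mol
mol H = 2 × 0.394 g H₂O ÷ 18.015 g/mol = 0.04374 mol
mol N = 2 × 0.306 g N₂ ÷ 28.014 g/mol = 0.02185 mol
mass O = 1.05 − (0.5240 + 0.04409 + 0.3060) = 0.1759 g → mol O = 0.1759 ÷ 15.999 = 0.01099 mol
Divide by the smallest (0.01099 mol): C 3.968, H 3.979, N 1.987, O 1.000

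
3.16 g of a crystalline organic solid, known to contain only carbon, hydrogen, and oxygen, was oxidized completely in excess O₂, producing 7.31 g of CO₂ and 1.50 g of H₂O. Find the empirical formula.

C8H8O3

mol C = 7.31 g CO₂ ÷ 44.009 g/mol = 0.1661 mol
mol H = 2 × 1.50 g H₂O ÷ 18.015 g/mol = 0.1665 mol
mass O = 3.16 − (1.995 + 0.1679) = 0.9971 g → mol O = 0.9971 ÷ 15.999 = 0.06232 mol
Divide by the smallest (0.06232 mol): C 2.665, H 2.672, O 1.000
Multiplying each by 3 gives whole numbers: C 8.00, H 8.02, O 3.00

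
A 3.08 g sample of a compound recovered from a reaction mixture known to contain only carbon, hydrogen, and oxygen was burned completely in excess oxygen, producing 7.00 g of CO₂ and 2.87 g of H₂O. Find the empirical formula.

mol C = 7.00 g CO₂ ÷ 44.009 g/mol = 0.1591 mol
mol H = 2 × 2.87 g H₂O ÷ 18.015 g/mol = 0.3186 mol
mass O = 3.08 − (1.910 + 0.3212) = 0.8484 g → mol O = 0.8484 ÷ 15.999 = 0.05303 mol
Divide by the smallest (0.05303 mol): C 3.000, H 6.009, O 1.000

C3H6O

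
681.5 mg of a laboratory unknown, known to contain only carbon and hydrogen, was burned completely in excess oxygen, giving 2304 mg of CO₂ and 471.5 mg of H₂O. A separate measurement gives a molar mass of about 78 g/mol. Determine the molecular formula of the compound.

C6H6

mol C = 2.304 g CO₂ ÷ 44.009 g/mol = 0.052353 mol
mol H = 2 × 0.4715 g H₂O ÷ 18.015 g/mol = 0.052345 mol
Divide by the smallest (0.052345 mol): C 1.000, H 1.000
Empirical formula: CH
Empirical-formula mass = 13.02 g/mol; 78 ÷ 13.02 ≈ 6, so the molecular formula is C6H6.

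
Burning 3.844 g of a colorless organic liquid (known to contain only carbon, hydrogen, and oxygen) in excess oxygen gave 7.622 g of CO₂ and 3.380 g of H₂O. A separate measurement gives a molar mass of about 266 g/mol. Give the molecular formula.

mol C = 7.622 g CO₂ ÷ 44.009 g/mol = 0.17319 mol
mol H = 2 × 3.380 g H₂O ÷ 18.015 g/mol = 0.37524 mol
mass O = 3.844 − (2.0802 + 0.37824) = 1.3855 g → mol O = 1.3855 ÷ 15.999 = 0.086602 mol
Divide by the smallest (0.086602 mol): C 2.000, H 4.333, O 1.000
Multiplying each by 3 gives whole numbers: C 6.00, H 13.00, O 3.00
Empirical formula: C6H13O3
Empirical-formula mass = 133.17 g/mol; 266 ÷ 133.17 ≈ 2, so the molecular formula is C12H26O6.

C12H26O6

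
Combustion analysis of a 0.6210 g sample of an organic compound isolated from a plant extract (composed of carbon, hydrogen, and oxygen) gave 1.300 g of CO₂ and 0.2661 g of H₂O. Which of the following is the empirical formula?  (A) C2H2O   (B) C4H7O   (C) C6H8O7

mol C = 1.300 g CO₂ ÷ 44.009 g/mol = 0.029539 mol
mol H = 2 × 0.2661 g H₂O ÷ 18.015 g/mol = 0.029542 mol
mass O = 0.6210 − (0.35480 + 0.029778) = 0.23642 g → mol O = 0.23642 ÷ 15.999 = 0.014777 mol
Divide by the smallest (0.014777 mol): C 1.999, H 1.999, O 1.000

(A) C2H2O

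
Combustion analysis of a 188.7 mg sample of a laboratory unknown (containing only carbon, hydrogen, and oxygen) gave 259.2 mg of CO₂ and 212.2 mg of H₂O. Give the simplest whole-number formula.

mol C = 0.2592 g CO₂ ÷ 44.009 g/mol = 0.0058897 mol
mol H = 2 × 0.2122 g H₂O ÷ 18.015 g/mol = 0.023558 mol
mass O = 0.1887 − (0.070741 + 0.023747) = 0.094212 g → mol O = 0.094212 ÷ 15.999 = 0.0058886 mol
Divide by the smallest (0.0058886 mol): C 1.000, H 4.001, O 1.000

CH4O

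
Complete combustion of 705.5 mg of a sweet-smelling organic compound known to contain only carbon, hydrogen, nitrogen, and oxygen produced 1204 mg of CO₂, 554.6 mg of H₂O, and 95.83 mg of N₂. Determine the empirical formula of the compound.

C4H9NO2

mol C = 1.204 g CO₂ ÷ 44.009 g/mol = 0.027358 mol
mol H = 2 × 0.5546 g H₂O ÷ 18.015 g/mol = 0.061571 mol
mol N = 2 × 0.09583 g N₂ ÷ 28.014 g/mol = 0.0068416 mol
mass O = 0.7055 − (0.32860 + 0.062063 + 0.095830) = 0.21901 g → mol O = 0.21901 ÷ 15.999 = 0.013689 mol
Divide by the smallest (0.0068416 mol): C 3.999, H 9.000, N 1.000, O 2.001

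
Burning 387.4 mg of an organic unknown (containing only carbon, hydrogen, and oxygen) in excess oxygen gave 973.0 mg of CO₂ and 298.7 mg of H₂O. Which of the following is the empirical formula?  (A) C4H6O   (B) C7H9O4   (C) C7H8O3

(A) C4H6O

mol C = 0.9730 g CO₂ ÷ 44.009 g/mol = 0.022109 mol
mol H = 2 × 0.2987 g H₂O ÷ 18.015 g/mol = 0.033161 mol
mass O = 0.3874 − (0.26555 + 0.033427) = 0.088421 g → mol O = 0.088421 ÷ 15.999 = 0.0055267 mol
Divide by the smallest (0.0055267 mol): C 4.000, H 6.000, O 1.000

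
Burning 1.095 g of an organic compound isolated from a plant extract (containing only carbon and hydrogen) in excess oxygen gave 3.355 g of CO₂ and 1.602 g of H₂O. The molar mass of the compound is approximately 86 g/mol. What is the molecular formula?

C6H14

mol C = 3.355 g CO₂ ÷ 44.009 g/mol = 0.076234 mol
mol H = 2 × 1.602 g H₂O ÷ 18.015 g/mol = 0.17785 mol
Divide by the smallest (0.076234 mol): C 1.000, H 2.333
Multiplying each by 3 gives whole numbers: C 3.00, H 7.00
Empirical formula: C3H7
Empirical-formula mass = 43.09 g/mol; 86 ÷ 43.09 ≈ 2, so the molecular formula is C6H14.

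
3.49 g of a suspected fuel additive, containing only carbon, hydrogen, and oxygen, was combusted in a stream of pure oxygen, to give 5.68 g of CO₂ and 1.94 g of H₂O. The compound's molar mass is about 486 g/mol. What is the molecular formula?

C18H30O15

mol C = 5.68 g CO₂ ÷ 44.009 g/mol = 0.1291 mol
mol H = 2 × 1.94 g H₂O ÷ 18.015 g/mol = 0.2154 mol
mass O = 3.49 − (1.550 + 0.2171) = 1.723 g → mol O = 1.723 ÷ 15.999 = 0.1077 mol
Divide by the smallest (0.1077 mol): C 1.199, H 2.000, O 1.000
Multiplying each by 5 gives whole numbers: C 5.99, H 10.00, O 5.00
Empirical formula: C6H10O5
Empirical-formula mass = 162.14 g/mol; 486 ÷ 162.14 ≈ 3, so the molecular formula is C18H30O15.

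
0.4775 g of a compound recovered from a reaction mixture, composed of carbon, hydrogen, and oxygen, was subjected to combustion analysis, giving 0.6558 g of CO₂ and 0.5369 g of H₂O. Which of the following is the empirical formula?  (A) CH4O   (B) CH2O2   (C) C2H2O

(A) CH4O

mol C = 0.6558 g CO₂ ÷ 44.009 g/mol = 0.014901 mol
mol H = 2 × 0.5369 g H₂O ÷ 18.015 g/mol = 0.059606 mol
mass O = 0.4775 − (0.17898 + 0.060083) = 0.23844 g → mol O = 0.23844 ÷ 15.999 = 0.014903 mol
Divide by the smallest (0.014901 mol): C 1.000, H 4.000, O 1.000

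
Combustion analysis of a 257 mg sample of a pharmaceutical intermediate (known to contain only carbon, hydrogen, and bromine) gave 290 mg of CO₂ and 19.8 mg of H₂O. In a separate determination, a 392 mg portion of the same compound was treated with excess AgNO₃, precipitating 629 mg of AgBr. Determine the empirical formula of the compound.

C3HBr

mol C = 0.290 g CO₂ ÷ 44.009 g/mol = 0.006590 mol
mol H = 2 × 0.0198 g H₂O ÷ 18.015 g/mol = 0.002198 mol
From the AgBr data: mol Br per gram of compound = (0.629 ÷ 187.772) ÷ 0.392 = 0.008545 mol/g, so in the 0.257 g combustion sample mol Br = 0.002196 mol
Divide by the smallest (0.002196 mol): C 3.000, H 1.001, Br 1.000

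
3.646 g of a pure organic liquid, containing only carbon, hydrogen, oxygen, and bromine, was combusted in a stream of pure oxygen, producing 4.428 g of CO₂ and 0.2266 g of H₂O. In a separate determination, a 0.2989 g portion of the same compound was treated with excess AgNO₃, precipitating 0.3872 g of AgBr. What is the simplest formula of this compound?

mol C = 4.428 g CO₂ ÷ 44.009 g/mol = 0.10062 mol
mol H = 2 × 0.2266 g H₂O ÷ 18.015 g/mol = 0.025157 mol
From the AgBr data: mol Br per gram of compound = (0.3872 ÷ 187.772) ÷ 0.2989 = 0.0068989 mol/g, so in the 3.646 g combustion sample mol Br = 0.025153 mol
mass O = 3.646 − (1.2085 + 0.025358 + 2.0099) = 0.40230 g → mol O = 0.40230 ÷ 15.999 = 0.025145 mol
Divide by the smallest (0.025145 mol): C 4.001, H 1.000, Br 1.000, O 1.000

C4HBrO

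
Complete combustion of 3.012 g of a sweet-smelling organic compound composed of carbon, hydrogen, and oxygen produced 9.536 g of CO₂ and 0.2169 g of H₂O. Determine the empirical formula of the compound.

mol C = 9.536 g CO₂ ÷ 44.009 g/mol = 0.21668 mol
mol H = 2 × 0.2169 g H₂O ÷ 18.015 g/mol = 0.024080 mol
mass O = 3.012 − (2.6026 + 0.024273) = 0.38515 g → mol O = 0.38515 ÷ 15.999 = 0.024073 mol
Divide by the smallest (0.024073 mol): C 9.001, H 1.000, O 1.000

C9HO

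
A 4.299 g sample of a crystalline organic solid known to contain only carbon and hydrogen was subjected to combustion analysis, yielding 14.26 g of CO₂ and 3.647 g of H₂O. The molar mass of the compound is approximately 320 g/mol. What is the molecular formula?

C24H30

mol C = 14.26 g CO₂ ÷ 44.009 g/mol = 0.32402 mol
mol H = 2 × 3.647 g H₂O ÷ 18.015 g/mol = 0.40488 mol
Divide by the smallest (0.32402 mol): C 1.000, H 1.250
Multiplying each by 4 gives whole numbers: C 4.00, H 5.00
Empirical formula: C4H5
Empirical-formula mass = 53.08 g/mol; 320 ÷ 53.08 ≈ 6, so the molecular formula is C24H30.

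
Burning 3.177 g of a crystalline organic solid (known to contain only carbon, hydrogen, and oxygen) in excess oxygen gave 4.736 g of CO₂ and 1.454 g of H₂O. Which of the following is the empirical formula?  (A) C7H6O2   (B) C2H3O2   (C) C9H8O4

mol C = 4.736 g CO₂ ÷ 44.009 g/mol = 0.10761 mol
mol H = 2 × 1.454 g H₂O ÷ 18.015 g/mol = 0.16142 mol
mass O = 3.177 − (1.2926 + 0.16271) = 1.7217 g → mol O = 1.7217 ÷ 15.999 = 0.10761 mol
Divide by the smallest (0.10761 mol): C 1.000, H 1.500, O 1.000
Multiplying each by 2 gives whole numbers: C 2.00, H 3.00, O 2.00

(B) C2H3O2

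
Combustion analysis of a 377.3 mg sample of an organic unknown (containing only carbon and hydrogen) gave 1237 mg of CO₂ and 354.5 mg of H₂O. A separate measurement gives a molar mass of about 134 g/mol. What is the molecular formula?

mol C = 1.237 g CO₂ ÷ 44.009 g/mol = 0.028108 mol
mol H = 2 × 0.3545 g H₂O ÷ 18.015 g/mol = 0.039356 mol
Divide by the smallest (0.028108 mol): C 1.000, H 1.400
Multiplying each by 5 gives whole numbers: C 5.00, H 7.00
Empirical formula: C5H7
Empirical-formula mass = 67.11 g/mol; 134 ÷ 67.11 ≈ 2, so the molecular formula is C10H14.

C10H14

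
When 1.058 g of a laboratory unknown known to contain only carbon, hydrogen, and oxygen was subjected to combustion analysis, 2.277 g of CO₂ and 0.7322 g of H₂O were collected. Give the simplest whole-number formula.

C7H11O3

mol C = 2.277 g CO₂ ÷ 44.009 g/mol = 0.051739 mol
mol H = 2 × 0.7322 g H₂O ÷ 18.015 g/mol = 0.081288 mol
mass O = 1.058 − (0.62144 + 0.081938) = 0.35462 g → mol O = 0.35462 ÷ 15.999 = 0.022165 mol
Divide by the smallest (0.022165 mol): C 2.334, H 3.667, O 1.000
Multiplying each by 3 gives whole numbers: C 7.00, H 11.00, O 3.00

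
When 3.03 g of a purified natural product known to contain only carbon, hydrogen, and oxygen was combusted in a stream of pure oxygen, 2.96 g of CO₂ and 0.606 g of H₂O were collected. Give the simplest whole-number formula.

CHO2

mol C = 2.96 g CO₂ ÷ 44.009 g/mol = 0.06726 mol
mol H = 2 × 0.606 g H₂O ÷ 18.015 g/mol = 0.06728 mol
mass O = 3.03 − (0.8078 + 0.06782) = 2.154 g → mol O = 2.154 ÷ 15.999 = 0.1347 mol
Divide by the smallest (0.06726 mol): C 1.000, H 1.000, O 2.002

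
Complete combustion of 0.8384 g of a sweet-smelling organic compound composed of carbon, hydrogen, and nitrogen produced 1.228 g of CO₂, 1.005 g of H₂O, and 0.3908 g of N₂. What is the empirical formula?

mol C = 1.228 g CO₂ ÷ 44.009 g/mol = 0.027903 mol
mol H = 2 × 1.005 g H₂O ÷ 18.015 g/mol = 0.11157 mol
mol N = 2 × 0.3908 g N₂ ÷ 28.014 g/mol = 0.027900 mol
Divide by the smallest (0.027900 mol): C 1.000, H 3.999, N 1.000

CH4N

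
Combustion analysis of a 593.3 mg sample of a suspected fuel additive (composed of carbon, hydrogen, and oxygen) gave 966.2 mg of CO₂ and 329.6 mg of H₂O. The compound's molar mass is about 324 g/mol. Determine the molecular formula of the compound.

C12H20O10

mol C = 0.9662 g CO₂ ÷ 44.009 g/mol = 0.021955 mol
mol H = 2 × 0.3296 g H₂O ÷ 18.015 g/mol = 0.036592 mol
mass O = 0.5933 − (0.26370 + 0.036884) = 0.29272 g → mol O = 0.29272 ÷ 15.999 = 0.018296 mol
Divide by the smallest (0.018296 mol): C 1.200, H 2.000, O 1.000
Multiplying each by 5 gives whole numbers: C 6.00, H 10.00, O 5.00
Empirical formula: C6H10O5
Empirical-formula mass = 162.14 g/mol; 324 ÷ 162.14 ≈ 2, so the molecular formula is C12H20O10.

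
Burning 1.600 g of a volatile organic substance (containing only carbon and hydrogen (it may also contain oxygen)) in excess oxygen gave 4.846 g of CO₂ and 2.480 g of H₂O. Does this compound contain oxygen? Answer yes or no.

no

mol C = 4.846 g CO₂ ÷ 44.009 g/mol = 0.11011 mol
mol H = 2 × 2.480 g H₂O ÷ 18.015 g/mol = 0.27533 mol
C and H together account for 1.6001 g — essentially the entire 1.600 g sample — so the compound contains no oxygen.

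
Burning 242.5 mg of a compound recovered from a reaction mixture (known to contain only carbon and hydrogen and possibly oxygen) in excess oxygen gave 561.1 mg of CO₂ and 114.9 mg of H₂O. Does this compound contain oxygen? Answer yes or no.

mol C = 0.5611 g CO₂ ÷ 44.009 g/mol = 0.012750 mol
mol H = 2 × 0.1149 g H₂O ÷ 18.015 g/mol = 0.012756 mol
C and H account for only 0.16599 g of the 0.2425 g sample; the remaining 0.076506 g must be oxygen.

yes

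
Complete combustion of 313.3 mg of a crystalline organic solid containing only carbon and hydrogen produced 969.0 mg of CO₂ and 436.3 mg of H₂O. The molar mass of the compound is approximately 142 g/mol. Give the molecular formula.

mol C = 0.9690 g CO₂ ÷ 44.009 g/mol = 0.022018 mol
mol H = 2 × 0.4363 g H₂O ÷ 18.015 g/mol = 0.048437 mol
Divide by the smallest (0.022018 mol): C 1.000, H 2.200
Multiplying each by 5 gives whole numbers: C 5.00, H 11.00
Empirical formula: C5H11
Empirical-formula mass = 71.14 g/mol; 142 ÷ 71.14 ≈ 2, so the molecular formula is C10H22.

C10H22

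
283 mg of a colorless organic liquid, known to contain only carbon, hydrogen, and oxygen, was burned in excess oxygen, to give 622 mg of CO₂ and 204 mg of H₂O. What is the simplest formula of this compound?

mol C = 0.622 g CO₂ ÷ 44.009 g/mol = 0.01413 mol
mol H = 2 × 0.204 g H₂O ÷ 18.015 g/mol = 0.02265 mol
mass O = 0.283 − (0.1698 + 0.02283) = 0.09041 g → mol O = 0.09041 ÷ 15.999 = 0.005651 mol
Divide by the smallest (0.005651 mol): C 2.501, H 4.008, O 1.000
Multiplying each by 2 gives whole numbers: C 5.00, H 8.02, O 2.00

C5H8O2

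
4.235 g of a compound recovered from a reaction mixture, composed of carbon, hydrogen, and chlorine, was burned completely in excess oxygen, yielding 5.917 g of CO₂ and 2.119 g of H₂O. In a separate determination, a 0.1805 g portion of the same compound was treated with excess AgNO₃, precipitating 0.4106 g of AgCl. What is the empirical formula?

C4H7Cl2

mol C = 5.917 g CO₂ ÷ 44.009 g/mol = 0.13445 mol
mol H = 2 × 2.119 g H₂O ÷ 18.015 g/mol = 0.23525 mol
From the AgCl data: mol Cl per gram of compound = (0.4106 ÷ 143.318) ÷ 0.1805 = 0.015872 mol/g, so in the 4.235 g combustion sample mol Cl = 0.067219 mol
Divide by the smallest (0.067219 mol): C 2.000, H 3.500, Cl 1.000
Multiplying each by 2 gives whole numbers: C 4.00, H 7.00, Cl 2.00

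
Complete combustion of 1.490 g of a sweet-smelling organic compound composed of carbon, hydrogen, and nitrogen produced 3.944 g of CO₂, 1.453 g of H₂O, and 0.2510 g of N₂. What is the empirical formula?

C5H9N

mol C = 3.944 g CO₂ ÷ 44.009 g/mol = 0.089618 mol
mol H = 2 × 1.453 g H₂O ÷ 18.015 g/mol = 0.16131 mol
mol N = 2 × 0.2510 g N₂ ÷ 28.014 g/mol = 0.017920 mol
Divide by the smallest (0.017920 mol): C 5.001, H 9.002, N 1.000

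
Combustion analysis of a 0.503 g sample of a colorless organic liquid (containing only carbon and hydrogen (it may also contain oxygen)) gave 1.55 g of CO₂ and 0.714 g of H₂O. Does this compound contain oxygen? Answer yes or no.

no

mol C = 1.55 g CO₂ ÷ 44.009 g/mol = 0.03522 mol
mol H = 2 × 0.714 g H₂O ÷ 18.015 g/mol = 0.07927 mol
C and H together account for 0.5029 g — essentially the entire 0.503 g sample — so the compound contains no oxygen.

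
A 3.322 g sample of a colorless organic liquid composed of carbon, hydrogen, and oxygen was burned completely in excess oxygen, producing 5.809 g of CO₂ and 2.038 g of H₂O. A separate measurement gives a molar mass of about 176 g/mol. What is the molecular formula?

C7H12O5

mol C = 5.809 g CO₂ ÷ 44.009 g/mol = 0.13200 mol
mol H = 2 × 2.038 g H₂O ÷ 18.015 g/mol = 0.22626 mol
mass O = 3.322 − (1.5854 + 0.22807) = 1.5085 g → mol O = 1.5085 ÷ 15.999 = 0.094289 mol
Divide by the smallest (0.094289 mol): C 1.400, H 2.400, O 1.000
Multiplying each by 5 gives whole numbers: C 7.00, H 12.00, O 5.00
Empirical formula: C7H12O5
Empirical-formula mass = 176.17 g/mol; 176 ÷ 176.17 ≈ 1, so the molecular formula is C7H12O5.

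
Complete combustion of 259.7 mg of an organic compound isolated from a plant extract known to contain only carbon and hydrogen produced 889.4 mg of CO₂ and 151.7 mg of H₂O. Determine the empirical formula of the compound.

C6H5

mol C = 0.8894 g CO₂ ÷ 44.009 g/mol = 0.020210 mol
mol H = 2 × 0.1517 g H₂O ÷ 18.015 g/mol = 0.016842 mol
Divide by the smallest (0.016842 mol): C 1.200, H 1.000
Multiplying each by 5 gives whole numbers: C 6.00, H 5.00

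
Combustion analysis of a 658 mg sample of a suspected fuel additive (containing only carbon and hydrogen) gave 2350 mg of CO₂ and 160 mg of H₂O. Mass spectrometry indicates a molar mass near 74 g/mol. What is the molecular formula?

mol C = 2.35 g CO₂ ÷ 44.009 g/mol = 0.05340 mol
mol H = 2 × 0.160 g H₂O ÷ 18.015 g/mol = 0.01776 mol
Divide by the smallest (0.01776 mol): C 3.006, H 1.000
Empirical formula: C3H
Empirical-formula mass = 37.04 g/mol; 74 ÷ 37.04 ≈ 2, so the molecular formula is C6H2.

C6H2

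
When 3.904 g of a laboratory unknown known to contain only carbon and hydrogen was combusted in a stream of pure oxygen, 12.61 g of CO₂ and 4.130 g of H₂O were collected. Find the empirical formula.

C5H8

mol C = 12.61 g CO₂ ÷ 44.009 g/mol = 0.28653 mol
mol H = 2 × 4.130 g H₂O ÷ 18.015 g/mol = 0.45851 mol
Divide by the smallest (0.28653 mol): C 1.000, H 1.600
Multiplying each by 5 gives whole numbers: C 5.00, H 8.00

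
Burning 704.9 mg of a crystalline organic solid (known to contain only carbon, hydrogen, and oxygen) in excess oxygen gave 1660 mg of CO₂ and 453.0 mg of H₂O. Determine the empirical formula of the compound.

mol C = 1.660 g CO₂ ÷ 44.009 g/mol = 0.037720 mol
mol H = 2 × 0.4530 g H₂O ÷ 18.015 g/mol = 0.050291 mol
mass O = 0.7049 − (0.45305 + 0.050694) = 0.20116 g → mol O = 0.20116 ÷ 15.999 = 0.012573 mol
Divide by the smallest (0.012573 mol): C 3.000, H 4.000, O 1.000

C3H4O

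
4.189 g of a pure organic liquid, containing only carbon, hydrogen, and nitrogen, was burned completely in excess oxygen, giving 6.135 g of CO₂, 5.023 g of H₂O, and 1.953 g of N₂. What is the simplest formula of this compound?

mol C = 6.135 g CO₂ ÷ 44.009 g/mol = 0.13940 mol
mol H = 2 × 5.023 g H₂O ÷ 18.015 g/mol = 0.55765 mol
mol N = 2 × 1.953 g N₂ ÷ 28.014 g/mol = 0.13943 mol
Divide by the smallest (0.13940 mol): C 1.000, H 4.000, N 1.000

CH4N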